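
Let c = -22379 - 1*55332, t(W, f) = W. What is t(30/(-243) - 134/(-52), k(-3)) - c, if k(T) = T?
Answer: 163664533/2106 ≈ 77714.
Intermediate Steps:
c = -77711 (c = -22379 - 55332 = -77711)
t(30/(-243) - 134/(-52), k(-3)) - c = (30/(-243) - 134/(-52)) - 1*(-77711) = (30*(-1/243) - 134*(-1/52)) + 77711 = (-10/81 + 67/26) + 77711 = 5167/2106 + 77711 = 163664533/2106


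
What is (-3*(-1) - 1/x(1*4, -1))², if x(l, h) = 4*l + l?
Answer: 3481/400 ≈ 8.7025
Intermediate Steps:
x(l, h) = 5*l
(-3*(-1) - 1/x(1*4, -1))² = (-3*(-1) - 1/(5*(1*4)))² = (3 - 1/(5*4))² = (3 - 1/20)² = (59/20)² = 3481/400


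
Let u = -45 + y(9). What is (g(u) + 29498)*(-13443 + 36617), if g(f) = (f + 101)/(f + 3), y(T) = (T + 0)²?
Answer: 26663054266/39 ≈ 6.8367e+8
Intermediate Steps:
y(T) = T²
u = 36 (u = -45 + 9² = -45 + 81 = 36)
g(f) = (101 + f)/(3 + f)
(g(u) + 29498)*(-13443 + 36617) = ((101 + 36)/(3 + 36) + 29498)*(-13443 + 36617) = (137/39 + 29498)*23174 = (1150559/39)*23174 = 26663054266/39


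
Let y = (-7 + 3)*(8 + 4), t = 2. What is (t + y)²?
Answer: 2116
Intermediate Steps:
y = -48 (y = -4*12 = -48)
(t + y)² = (2 - 48)² = (-46)² = 2116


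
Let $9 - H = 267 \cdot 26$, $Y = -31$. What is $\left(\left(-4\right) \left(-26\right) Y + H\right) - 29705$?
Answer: $-39862$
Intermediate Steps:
$H = -6933$ ($H = 9 - 267 \cdot 26 = 9 - 6942 = -6933$)
$\left(\left(-4\right) \left(-26\right) Y + H\right) - 29705 = \left(\left(-4\right) \left(-26\right) \left(-31\right) - 6933\right) - 29705 = \left(104 \left(-31\right) - 6933\right) - 29705 = \left(-3224 - 6933\right) - 29705 = -10157 - 29705 = -39862$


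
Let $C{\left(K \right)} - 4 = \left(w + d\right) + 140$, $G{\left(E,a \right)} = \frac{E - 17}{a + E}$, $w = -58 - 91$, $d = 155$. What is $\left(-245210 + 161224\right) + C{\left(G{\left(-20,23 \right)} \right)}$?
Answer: $-83836$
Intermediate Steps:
$w = -149$ ($w = -58 - 91 = -149$)
$G{\left(E,a \right)} = \frac{-17 + E}{E + a}$
$C{\left(K \right)} = 150$ ($C{\left(K \right)} = 4 + \left(\left(-149 + 155\right) + 140\right) = 4 + \left(6 + 140\right) = 4 + 146 = 150$)
$\left(-245210 + 161224\right) + C{\left(G{\left(-20,23 \right)} \right)} = \left(-245210 + 161224\right) + 150 = -83986 + 150 = -83836$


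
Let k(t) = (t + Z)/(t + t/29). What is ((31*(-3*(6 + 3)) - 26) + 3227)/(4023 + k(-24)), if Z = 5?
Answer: 1702080/2897111 ≈ 0.58751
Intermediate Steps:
k(t) = 29*(5 + t)/(30*t) (k(t) = (t + 5)/(t + t/29) = (5 + t)/(t + t*(1/29)) = (5 + t)/(t + t/29) = (5 + t)/((30*t/29)) = (5 + t)*(29/(30*t)) = 29*(5 + t)/(30*t))
((31*(-3*(6 + 3)) - 26) + 3227)/(4023 + k(-24)) = ((31*(-3*(6 + 3)) - 26) + 3227)/(4023 + (29/30)*(5 - 24)/(-24)) = ((31*(-3*9) - 26) + 3227)/(4023 + (29/30)*(-1/24)*(-19)) = ((31*(-27) - 26) + 3227)/(4023 + 551/720) = ((-837 - 26) + 3227)/(2897111/720) = (-863 + 3227)*(720/2897111) = 2364*(720/2897111) = 1702080/2897111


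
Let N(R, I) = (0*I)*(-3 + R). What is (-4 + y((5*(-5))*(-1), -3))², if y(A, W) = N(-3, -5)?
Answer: 16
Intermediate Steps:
N(R, I) = 0 (N(R, I) = 0*(-3 + R) = 0)
y(A, W) = 0
(-4 + y((5*(-5))*(-1), -3))² = (-4 + 0)² = (-4)² = 16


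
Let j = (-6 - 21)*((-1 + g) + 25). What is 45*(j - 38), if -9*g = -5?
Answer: -31545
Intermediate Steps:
g = 5/9 (g = -1/9*(-5) = 5/9 ≈ 0.55556)
j = -663 (j = (-6 - 21)*((-1 + 5/9) + 25) = -27*(-4/9 + 25) = -27*221/9 = -663)
45*(j - 38) = 45*(-663 - 38) = 45*(-701) = -31545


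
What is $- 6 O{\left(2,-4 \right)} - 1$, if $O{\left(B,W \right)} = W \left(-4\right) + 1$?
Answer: $-103$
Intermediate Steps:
$O{\left(B,W \right)} = 1 - 4 W$ ($O{\left(B,W \right)} = - 4 W + 1 = 1 - 4 W$)
$- 6 O{\left(2,-4 \right)} - 1 = - 6 \left(1 - -16\right) - 1 = - 6 \left(1 + 16\right) - 1 = \left(-6\right) 17 - 1 = -102 - 1 = -103$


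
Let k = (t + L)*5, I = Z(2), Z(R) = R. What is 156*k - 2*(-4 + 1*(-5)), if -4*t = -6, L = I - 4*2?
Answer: -3492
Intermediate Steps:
I = 2
L = -6 (L = 2 - 4*2 = 2 - 8 = -6)
t = 3/2 (t = -¼*(-6) = 3/2 ≈ 1.5000)
k = -45/2 (k = (3/2 - 6)*5 = -9/2*5 = -45/2 ≈ -22.500)
156*k - 2*(-4 + 1*(-5)) = 156*(-45/2) - 2*(-4 + 1*(-5)) = -3510 - 2*(-4 - 5) = -3510 - 2*(-9) = -3510 + 18 = -3492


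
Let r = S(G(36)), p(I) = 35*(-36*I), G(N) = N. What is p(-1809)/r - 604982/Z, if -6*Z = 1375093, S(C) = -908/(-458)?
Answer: 358878686787474/312146111 ≈ 1.1497e+6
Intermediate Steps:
S(C) = 454/229 (S(C) = -908*(-1/458) = 454/229)
p(I) = -1260*I
r = 454/229 ≈ 1.9825
Z = -1375093/6 (Z = -1/6*1375093 = -1375093/6 ≈ -2.2918e+5)
p(-1809)/r - 604982/Z = (-1260*(-1809))/(454/229) - 604982/(-1375093/6) = 2279340*(229/454) - 604982*(-6/1375093) = 260984430/227 + 3629892/1375093 = 358878686787474/312146111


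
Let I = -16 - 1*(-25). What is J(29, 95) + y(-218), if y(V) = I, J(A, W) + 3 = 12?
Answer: 18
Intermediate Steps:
J(A, W) = 9 (J(A, W) = -3 + 12 = 9)
I = 9 (I = -16 + 25 = 9)
y(V) = 9
J(29, 95) + y(-218) = 9 + 9 = 18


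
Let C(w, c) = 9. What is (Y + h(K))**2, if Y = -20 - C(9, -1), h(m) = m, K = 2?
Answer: 729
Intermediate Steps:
Y = -29 (Y = -20 - 1*9 = -20 - 9 = -29)
(Y + h(K))**2 = (-29 + 2)**2 = (-27)**2 = 729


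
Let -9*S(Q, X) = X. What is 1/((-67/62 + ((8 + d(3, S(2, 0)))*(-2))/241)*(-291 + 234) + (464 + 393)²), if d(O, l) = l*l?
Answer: 14942/10975113881 ≈ 1.3614e-6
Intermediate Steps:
S(Q, X) = -X/9
d(O, l) = l²
1/((-67/62 + ((8 + d(3, S(2, 0)))*(-2))/241)*(-291 + 234) + (464 + 393)²) = 1/((-67/62 + ((8 + (-⅑*0)²)*(-2))/241)*(-291 + 234) + (464 + 393)²) = 1/((-67*1/62 + ((8 + 0²)*(-2))*(1/241))*(-57) + 857²) = 1/((-67/62 + ((8 + 0)*(-2))*(1/241))*(-57) + 734449) = 1/((-67/62 + (8*(-2))*(1/241))*(-57) + 734449) = 1/((-67/62 - 16*1/241)*(-57) + 734449) = 1/((-67/62 - 16/241)*(-57) + 734449) = 1/(-17139/14942*(-57) + 734449) = 1/(976923/14942 + 734449) = 1/(10975113881/14942) = 14942/10975113881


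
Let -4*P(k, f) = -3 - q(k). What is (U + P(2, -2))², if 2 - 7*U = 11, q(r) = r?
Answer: 1/784 ≈ 0.0012755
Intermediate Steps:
P(k, f) = ¾ + k/4 (P(k, f) = -(-3 - k)/4 = ¾ + k/4)
U = -9/7 (U = 2/7 - ⅐*11 = 2/7 - 11/7 = -9/7 ≈ -1.2857)
(U + P(2, -2))² = (-9/7 + (¾ + (¼)*2))² = (-9/7 + (¾ + ½))² = (-9/7 + 5/4)² = (-1/28)² = 1/784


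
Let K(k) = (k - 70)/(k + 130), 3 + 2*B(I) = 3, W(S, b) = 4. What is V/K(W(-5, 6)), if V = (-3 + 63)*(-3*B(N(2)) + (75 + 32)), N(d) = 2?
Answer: -143380/11 ≈ -13035.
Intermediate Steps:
B(I) = 0 (B(I) = -3/2 + (1/2)*3 = -3/2 + 3/2 = 0)
K(k) = (-70 + k)/(130 + k)
V = 6420 (V = (-3 + 63)*(-3*0 + (75 + 32)) = 60*(0 + 107) = 60*107 = 6420)
V/K(W(-5, 6)) = 6420/(((-70 + 4)/(130 + 4))) = 6420/((-66/134)) = 6420/(((1/134)*(-66))) = 6420/(-33/67) = 6420*(-67/33) = -143380/11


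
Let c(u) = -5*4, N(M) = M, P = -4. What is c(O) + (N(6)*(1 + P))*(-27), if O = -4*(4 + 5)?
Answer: 466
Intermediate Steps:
O = -36 (O = -4*9 = -36)
c(u) = -20
c(O) + (N(6)*(1 + P))*(-27) = -20 + (6*(1 - 4))*(-27) = -20 + (6*(-3))*(-27) = -20 - 18*(-27) = -20 + 486 = 466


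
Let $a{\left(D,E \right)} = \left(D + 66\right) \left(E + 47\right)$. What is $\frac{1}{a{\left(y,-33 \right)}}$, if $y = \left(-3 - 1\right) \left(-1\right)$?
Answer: $\frac{1}{980} \approx 0.0010204$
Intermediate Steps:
$y = 4$ ($y = \left(-4\right) \left(-1\right) = 4$)
$a{\left(D,E \right)} = \left(47 + E\right) \left(66 + D\right)$ ($a{\left(D,E \right)} = \left(66 + D\right) \left(47 + E\right) = \left(47 + E\right) \left(66 + D\right)$)
$\frac{1}{a{\left(y,-33 \right)}} = \frac{1}{3102 + 47 \cdot 4 + 66 \left(-33\right) + 4 \left(-33\right)} = \frac{1}{3102 + 188 - 2178 - 132} = \frac{1}{980}$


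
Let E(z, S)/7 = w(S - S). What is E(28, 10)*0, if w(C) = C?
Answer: 0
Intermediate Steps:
E(z, S) = 0 (E(z, S) = 7*(S - S) = 7*0 = 0)
E(28, 10)*0 = 0*0 = 0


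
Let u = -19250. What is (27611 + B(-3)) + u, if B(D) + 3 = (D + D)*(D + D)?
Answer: 8394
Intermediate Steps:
B(D) = -3 + 4*D**2 (B(D) = -3 + (D + D)*(D + D) = -3 + (2*D)*(2*D) = -3 + 4*D**2)
(27611 + B(-3)) + u = (27611 + (-3 + 4*(-3)**2)) - 19250 = (27611 + (-3 + 4*9)) - 19250 = (27611 + (-3 + 36)) - 19250 = (27611 + 33) - 19250 = 27644 - 19250 = 8394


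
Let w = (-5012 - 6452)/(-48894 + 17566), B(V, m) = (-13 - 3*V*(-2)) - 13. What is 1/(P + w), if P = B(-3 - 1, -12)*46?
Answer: -3916/9005367 ≈ -0.00043485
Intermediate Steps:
B(V, m) = -26 + 6*V (B(V, m) = (-13 + 6*V) - 13 = -26 + 6*V)
w = 1433/3916 (w = -11464/(-31328) = -11464*(-1/31328) = 1433/3916 ≈ 0.36593)
P = -2300 (P = (-26 + 6*(-3 - 1))*46 = (-26 + 6*(-4))*46 = (-26 - 24)*46 = -50*46 = -2300)
1/(P + w) = 1/(-2300 + 1433/3916) = 1/(-9005367/3916) = -3916/9005367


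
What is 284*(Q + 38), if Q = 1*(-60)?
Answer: -6248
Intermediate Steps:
Q = -60
284*(Q + 38) = 284*(-60 + 38) = 284*(-22) = -6248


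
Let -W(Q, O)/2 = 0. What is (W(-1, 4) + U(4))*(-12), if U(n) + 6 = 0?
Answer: 72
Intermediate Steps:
W(Q, O) = 0 (W(Q, O) = -2*0 = 0)
U(n) = -6 (U(n) = -6 + 0 = -6)
(W(-1, 4) + U(4))*(-12) = (0 - 6)*(-12) = -6*(-12) = 72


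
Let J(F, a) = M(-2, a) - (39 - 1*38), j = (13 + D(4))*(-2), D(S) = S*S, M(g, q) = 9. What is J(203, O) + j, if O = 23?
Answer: -50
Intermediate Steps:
D(S) = S²
j = -58 (j = (13 + 4²)*(-2) = (13 + 16)*(-2) = 29*(-2) = -58)
J(F, a) = 8 (J(F, a) = 9 - (39 - 1*38) = 9 - (39 - 38) = 9 - 1*1 = 9 - 1 = 8)
J(203, O) + j = 8 - 58 = -50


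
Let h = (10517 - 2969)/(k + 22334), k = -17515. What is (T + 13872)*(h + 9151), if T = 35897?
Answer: 2195122313873/4819 ≈ 4.5551e+8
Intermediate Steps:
h = 7548/4819 (h = (10517 - 2969)/(-17515 + 22334) = 7548/4819 ≈ 1.5663)
(T + 13872)*(h + 9151) = (35897 + 13872)*(7548/4819 + 9151) = 49769*(44106217/4819) = 2195122313873/4819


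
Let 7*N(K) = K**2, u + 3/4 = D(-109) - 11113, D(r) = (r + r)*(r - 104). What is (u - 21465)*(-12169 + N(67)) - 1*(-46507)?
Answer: -2235419989/14 ≈ -1.5967e+8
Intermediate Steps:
D(r) = 2*r*(-104 + r) (D(r) = (2*r)*(-104 + r) = 2*r*(-104 + r))
u = 141281/4 (u = -3/4 + (2*(-109)*(-104 - 109) - 11113) = -3/4 + (2*(-109)*(-213) - 11113) = -3/4 + (46434 - 11113) = -3/4 + 35321 = 141281/4 ≈ 35320.)
N(K) = K**2/7
(u - 21465)*(-12169 + N(67)) - 1*(-46507) = (141281/4 - 21465)*(-12169 + (1/7)*67**2) - 1*(-46507) = 55421*(-12169 + (1/7)*4489)/4 + 46507 = 55421*(-12169 + 4489/7)/4 + 46507 = (55421/4)*(-80694/7) + 46507 = -2236071087/14 + 46507 = -2235419989/14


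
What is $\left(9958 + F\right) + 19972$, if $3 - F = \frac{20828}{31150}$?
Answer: $\frac{466196061}{15575} \approx 29932.0$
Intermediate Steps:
$F = \frac{36311}{15575}$ ($F = 3 - \frac{20828}{31150} = 3 - 20828 \cdot \frac{1}{31150} = 3 - \frac{10414}{15575} = \frac{36311}{15575} \approx 2.3314$)
$\left(9958 + F\right) + 19972 = \left(9958 + \frac{36311}{15575}\right) + 19972 = \frac{155132161}{15575} + 19972 = \frac{466196061}{15575}$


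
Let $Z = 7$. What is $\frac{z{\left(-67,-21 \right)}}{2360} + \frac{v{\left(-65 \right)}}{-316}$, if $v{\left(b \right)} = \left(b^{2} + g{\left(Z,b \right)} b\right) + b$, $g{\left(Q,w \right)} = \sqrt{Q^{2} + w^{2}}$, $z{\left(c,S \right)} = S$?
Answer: $- \frac{2456059}{186440} + \frac{65 \sqrt{4274}}{316} \approx 0.27411$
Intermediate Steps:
$v{\left(b \right)} = b + b^{2} + b \sqrt{49 + b^{2}}$ ($v{\left(b \right)} = \left(b^{2} + \sqrt{7^{2} + b^{2}} b\right) + b = \left(b^{2} + \sqrt{49 + b^{2}} b\right) + b = \left(b^{2} + b \sqrt{49 + b^{2}}\right) + b = b + b^{2} + b \sqrt{49 + b^{2}}$)
$\frac{z{\left(-67,-21 \right)}}{2360} + \frac{v{\left(-65 \right)}}{-316} = - \frac{21}{2360} + \frac{\left(-65\right) \left(1 - 65 + \sqrt{49 + \left(-65\right)^{2}}\right)}{-316} = \left(-21\right) \frac{1}{2360} + - 65 \left(1 - 65 + \sqrt{49 + 4225}\right) \left(- \frac{1}{316}\right) = - \frac{21}{2360} + - 65 \left(1 - 65 + \sqrt{4274}\right) \left(- \frac{1}{316}\right) = - \frac{21}{2360} + - 65 \left(-64 + \sqrt{4274}\right) \left(- \frac{1}{316}\right) = - \frac{21}{2360} + \left(4160 - 65 \sqrt{4274}\right) \left(- \frac{1}{316}\right) = - \frac{21}{2360} - \left(\frac{1040}{79} - \frac{65 \sqrt{4274}}{316}\right) = - \frac{2456059}{186440} + \frac{65 \sqrt{4274}}{316}$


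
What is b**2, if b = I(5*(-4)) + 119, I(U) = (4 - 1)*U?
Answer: 3481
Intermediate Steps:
I(U) = 3*U
b = 59 (b = 3*(5*(-4)) + 119 = 3*(-20) + 119 = -60 + 119 = 59)
b**2 = 59**2 = 3481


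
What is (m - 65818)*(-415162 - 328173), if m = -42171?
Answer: 80272003315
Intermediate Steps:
(m - 65818)*(-415162 - 328173) = (-42171 - 65818)*(-415162 - 328173) = -107989*(-743335) = 80272003315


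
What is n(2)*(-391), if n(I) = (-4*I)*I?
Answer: 6256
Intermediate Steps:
n(I) = -4*I**2
n(2)*(-391) = -4*2**2*(-391) = -4*4*(-391) = -16*(-391) = 6256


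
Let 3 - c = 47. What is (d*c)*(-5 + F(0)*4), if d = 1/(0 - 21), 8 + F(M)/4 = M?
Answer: -836/3 ≈ -278.67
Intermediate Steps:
c = -44 (c = 3 - 1*47 = 3 - 47 = -44)
F(M) = -32 + 4*M
d = -1/21 (d = 1/(-21) = -1/21 ≈ -0.047619)
(d*c)*(-5 + F(0)*4) = (-1/21*(-44))*(-5 + (-32 + 4*0)*4) = 44*(-5 + (-32 + 0)*4)/21 = 44*(-5 - 32*4)/21 = 44*(-5 - 128)/21 = (44/21)*(-133) = -836/3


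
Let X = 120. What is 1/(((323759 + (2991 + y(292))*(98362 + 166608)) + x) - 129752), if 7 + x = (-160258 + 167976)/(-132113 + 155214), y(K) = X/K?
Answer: 1686373/1337004006230224 ≈ 1.2613e-9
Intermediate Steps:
y(K) = 120/K
x = -153989/23101 (x = -7 + (-160258 + 167976)/(-132113 + 155214) = -7 + 7718/23101 = -153989/23101 ≈ -6.6659)
1/(((323759 + (2991 + y(292))*(98362 + 166608)) + x) - 129752) = 1/(((323759 + (2991 + 120/292)*(98362 + 166608)) - 153989/23101) - 129752) = 1/(((323759 + (2991 + 120*(1/292))*264970) - 153989/23101) - 129752) = 1/(((323759 + (2991 + 30/73)*264970) - 153989/23101) - 129752) = 1/(((323759 + (218373/73)*264970) - 153989/23101) - 129752) = 1/(((323759 + 57862293810/73) - 153989/23101) - 129752) = 1/((57885928217/73 - 153989/23101) - 129752) = 1/(1337222816499720/1686373 - 129752) = 1/(1337004006230224/1686373) = 1686373/1337004006230224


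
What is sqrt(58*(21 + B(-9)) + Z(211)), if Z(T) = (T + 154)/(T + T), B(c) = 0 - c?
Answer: sqrt(310020190)/422 ≈ 41.724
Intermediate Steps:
B(c) = -c
Z(T) = (154 + T)/(2*T) (Z(T) = (154 + T)/((2*T)) = (154 + T)*(1/(2*T)) = (154 + T)/(2*T))
sqrt(58*(21 + B(-9)) + Z(211)) = sqrt(58*(21 - 1*(-9)) + (1/2)*(154 + 211)/211) = sqrt(58*(21 + 9) + (1/2)*(1/211)*365) = sqrt(58*30 + 365/422) = sqrt(1740 + 365/422) = sqrt(734645/422) = sqrt(310020190)/422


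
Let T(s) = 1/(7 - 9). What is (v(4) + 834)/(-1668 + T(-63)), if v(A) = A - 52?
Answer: -1572/3337 ≈ -0.47108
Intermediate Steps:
v(A) = -52 + A
T(s) = -½ (T(s) = 1/(-2) = -½)
(v(4) + 834)/(-1668 + T(-63)) = ((-52 + 4) + 834)/(-1668 - ½) = (-48 + 834)/(-3337/2) = 786*(-2/3337) = -1572/3337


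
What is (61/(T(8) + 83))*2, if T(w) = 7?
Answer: 61/45 ≈ 1.3556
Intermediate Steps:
(61/(T(8) + 83))*2 = (61/(7 + 83))*2 = (61/90)*2 = 61/45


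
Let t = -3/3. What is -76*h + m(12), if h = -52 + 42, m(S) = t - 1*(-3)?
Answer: 762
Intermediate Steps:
t = -1 (t = -3*1/3 = -1)
m(S) = 2 (m(S) = -1 - 1*(-3) = -1 + 3 = 2)
h = -10
-76*h + m(12) = -76*(-10) + 2 = 760 + 2 = 762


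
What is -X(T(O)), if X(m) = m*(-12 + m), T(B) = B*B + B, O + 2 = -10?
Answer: -15840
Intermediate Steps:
O = -12 (O = -2 - 10 = -12)
T(B) = B + B**2 (T(B) = B**2 + B = B + B**2)
-X(T(O)) = -(-12*(1 - 12))*(-12 - 12*(1 - 12)) = -(-12*(-11))*(-12 - 12*(-11)) = -132*(-12 + 132) = -132*120 = -1*15840 = -15840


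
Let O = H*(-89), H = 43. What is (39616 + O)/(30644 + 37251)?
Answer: 35789/67895 ≈ 0.52712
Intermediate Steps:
O = -3827 (O = 43*(-89) = -3827)
(39616 + O)/(30644 + 37251) = (39616 - 3827)/(30644 + 37251) = 35789/67895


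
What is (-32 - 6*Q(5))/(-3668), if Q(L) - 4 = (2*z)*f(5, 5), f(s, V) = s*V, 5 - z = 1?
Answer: 314/917 ≈ 0.34242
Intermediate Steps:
z = 4 (z = 5 - 1*1 = 5 - 1 = 4)
f(s, V) = V*s
Q(L) = 204 (Q(L) = 4 + (2*4)*(5*5) = 4 + 8*25 = 4 + 200 = 204)
(-32 - 6*Q(5))/(-3668) = (-32 - 6*204)/(-3668) = (-32 - 1224)*(-1/3668) = -1256*(-1/3668) = 314/917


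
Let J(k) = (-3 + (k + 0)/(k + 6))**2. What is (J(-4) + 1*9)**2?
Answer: 1156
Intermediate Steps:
J(k) = (-3 + k/(6 + k))**2
(J(-4) + 1*9)**2 = (4*(9 - 4)**2/(6 - 4)**2 + 1*9)**2 = (4*5**2/2**2 + 9)**2 = (4*(1/4)*25 + 9)**2 = (25 + 9)**2 = 34**2 = 1156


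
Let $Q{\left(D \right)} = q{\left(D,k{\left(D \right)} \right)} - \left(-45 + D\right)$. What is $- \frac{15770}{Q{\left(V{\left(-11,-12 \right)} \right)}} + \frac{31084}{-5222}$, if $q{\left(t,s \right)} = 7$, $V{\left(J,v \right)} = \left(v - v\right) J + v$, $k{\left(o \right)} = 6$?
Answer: $- \frac{21085079}{83552} \approx -252.36$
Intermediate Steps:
$V{\left(J,v \right)} = v$ ($V{\left(J,v \right)} = 0 J + v = 0 + v = v$)
$Q{\left(D \right)} = 52 - D$ ($Q{\left(D \right)} = 7 - \left(-45 + D\right) = 52 - D$)
$- \frac{15770}{Q{\left(V{\left(-11,-12 \right)} \right)}} + \frac{31084}{-5222} = - \frac{15770}{52 - -12} + \frac{31084}{-5222} = - \frac{15770}{52 + 12} + 31084 \left(- \frac{1}{5222}\right) = - \frac{15770}{64} - \frac{15542}{2611} = \left(-15770\right) \frac{1}{64} - \frac{15542}{2611} = - \frac{7885}{32} - \frac{15542}{2611} = - \frac{21085079}{83552}$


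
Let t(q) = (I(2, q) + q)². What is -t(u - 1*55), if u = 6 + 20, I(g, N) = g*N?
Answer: -7569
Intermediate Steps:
I(g, N) = N*g
u = 26
t(q) = 9*q² (t(q) = (q*2 + q)² = (2*q + q)² = (3*q)² = 9*q²)
-t(u - 1*55) = -9*(26 - 1*55)² = -9*(26 - 55)² = -9*(-29)² = -9*841 = -1*7569 = -7569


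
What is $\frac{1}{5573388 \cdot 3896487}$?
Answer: $\frac{1}{21716633887956} \approx 4.6048 \cdot 10^{-14}$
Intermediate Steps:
$\frac{1}{5573388 \cdot 3896487} = \frac{1}{5573388} \cdot \frac{1}{3896487} = \frac{1}{21716633887956}$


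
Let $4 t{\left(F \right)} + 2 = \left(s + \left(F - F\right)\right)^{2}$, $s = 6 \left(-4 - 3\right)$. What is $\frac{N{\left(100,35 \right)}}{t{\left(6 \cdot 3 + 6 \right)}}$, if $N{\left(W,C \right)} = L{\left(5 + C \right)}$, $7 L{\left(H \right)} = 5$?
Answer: $\frac{10}{6167} \approx 0.0016215$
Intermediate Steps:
$L{\left(H \right)} = \frac{5}{7}$ ($L{\left(H \right)} = \frac{1}{7} \cdot 5 = \frac{5}{7}$)
$s = -42$ ($s = 6 \left(-7\right) = -42$)
$N{\left(W,C \right)} = \frac{5}{7}$
$t{\left(F \right)} = \frac{881}{2}$ ($t{\left(F \right)} = - \frac{1}{2} + \frac{\left(-42 + \left(F - F\right)\right)^{2}}{4} = - \frac{1}{2} + \frac{\left(-42 + 0\right)^{2}}{4} = - \frac{1}{2} + \frac{\left(-42\right)^{2}}{4} = - \frac{1}{2} + \frac{1}{4} \cdot 1764 = - \frac{1}{2} + 441 = \frac{881}{2}$)
$\frac{N{\left(100,35 \right)}}{t{\left(6 \cdot 3 + 6 \right)}} = \frac{5}{7 \cdot \frac{881}{2}} = \frac{5}{7} \cdot \frac{2}{881} = \frac{10}{6167}$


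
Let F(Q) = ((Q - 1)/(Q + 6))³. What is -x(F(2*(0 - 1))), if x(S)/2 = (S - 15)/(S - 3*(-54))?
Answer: 658/3447 ≈ 0.19089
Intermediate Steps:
F(Q) = (-1 + Q)³/(6 + Q)³ (F(Q) = ((-1 + Q)/(6 + Q))³ = (-1 + Q)³/(6 + Q)³)
x(S) = 2*(-15 + S)/(162 + S) (x(S) = 2*((S - 15)/(S - 3*(-54))) = 2*((-15 + S)/(S + 162)) = 2*((-15 + S)/(162 + S)) = 2*(-15 + S)/(162 + S))
-x(F(2*(0 - 1))) = -2*(-15 + (-1 + 2*(0 - 1))³/(6 + 2*(0 - 1))³)/(162 + (-1 + 2*(0 - 1))³/(6 + 2*(0 - 1))³) = -2*(-15 + (-1 + 2*(-1))³/(6 + 2*(-1))³)/(162 + (-1 + 2*(-1))³/(6 + 2*(-1))³) = -2*(-15 + (-1 - 2)³/(6 - 2)³)/(162 + (-1 - 2)³/(6 - 2)³) = -2*(-15 + (-3)³/4³)/(162 + (-3)³/4³) = -2*(-15 - 27*1/64)/(162 - 27*1/64) = -2*(-15 - 27/64)/(162 - 27/64) = -2*(-987)/(10341/64*64) = -2*64*(-987)/(10341*64) = -1*(-658/3447) = 658/3447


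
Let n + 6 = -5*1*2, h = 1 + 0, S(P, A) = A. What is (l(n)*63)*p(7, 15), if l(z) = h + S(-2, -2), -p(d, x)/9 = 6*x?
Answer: 51030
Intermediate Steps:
h = 1
p(d, x) = -54*x
n = -16 (n = -6 - 5*1*2 = -6 - 5*2 = -6 - 10 = -16)
l(z) = -1 (l(z) = 1 - 2 = -1)
(l(n)*63)*p(7, 15) = (-1*63)*(-54*15) = -63*(-810) = 51030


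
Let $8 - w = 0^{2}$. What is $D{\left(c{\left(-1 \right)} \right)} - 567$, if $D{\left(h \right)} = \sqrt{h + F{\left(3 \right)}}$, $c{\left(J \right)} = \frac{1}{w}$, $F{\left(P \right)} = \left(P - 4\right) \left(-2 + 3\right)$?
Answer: $-567 + \frac{i \sqrt{14}}{4} \approx -567.0 + 0.93541 i$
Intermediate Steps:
$w = 8$ ($w = 8 - 0^{2} = 8 - 0 = 8 + 0 = 8$)
$F{\left(P \right)} = -4 + P$ ($F{\left(P \right)} = \left(-4 + P\right) 1 = -4 + P$)
$c{\left(J \right)} = \frac{1}{8}$
$D{\left(h \right)} = \sqrt{-1 + h}$ ($D{\left(h \right)} = \sqrt{h + \left(-4 + 3\right)} = \sqrt{h - 1} = \sqrt{-1 + h}$)
$D{\left(c{\left(-1 \right)} \right)} - 567 = \sqrt{-1 + \frac{1}{8}} - 567 = \sqrt{- \frac{7}{8}} - 567 = \frac{i \sqrt{14}}{4} - 567 = -567 + \frac{i \sqrt{14}}{4}$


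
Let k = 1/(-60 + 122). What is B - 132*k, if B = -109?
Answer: -3445/31 ≈ -111.13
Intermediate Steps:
k = 1/62 ≈ 0.016129
B - 132*k = -109 - 132*1/62 = -109 - 66/31 = -3445/31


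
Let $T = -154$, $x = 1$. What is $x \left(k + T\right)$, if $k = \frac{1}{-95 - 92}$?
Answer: $- \frac{28799}{187} \approx -154.01$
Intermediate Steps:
$k = - \frac{1}{187}$ ($k = \frac{1}{-187} = - \frac{1}{187} \approx -0.0053476$)
$x \left(k + T\right) = 1 \left(- \frac{1}{187} - 154\right) = 1 \left(- \frac{28799}{187}\right) = - \frac{28799}{187}$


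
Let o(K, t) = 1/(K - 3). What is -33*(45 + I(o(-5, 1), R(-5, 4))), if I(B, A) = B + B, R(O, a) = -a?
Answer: -5907/4 ≈ -1476.8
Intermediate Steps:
o(K, t) = 1/(-3 + K)
I(B, A) = 2*B
-33*(45 + I(o(-5, 1), R(-5, 4))) = -33*(45 + 2/(-3 - 5)) = -33*(45 + 2/(-8)) = -33*(45 + 2*(-⅛)) = -33*(45 - ¼) = -33*179/4 = -5907/4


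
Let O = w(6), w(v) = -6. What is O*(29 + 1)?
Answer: -180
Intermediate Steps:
O = -6
O*(29 + 1) = -6*(29 + 1) = -6*30 = -180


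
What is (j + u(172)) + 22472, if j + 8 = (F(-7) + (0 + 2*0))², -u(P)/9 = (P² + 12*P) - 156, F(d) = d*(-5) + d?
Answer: -260180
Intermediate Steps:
F(d) = -4*d (F(d) = -5*d + d = -4*d)
u(P) = 1404 - 108*P - 9*P² (u(P) = -9*((P² + 12*P) - 156) = -9*(-156 + P² + 12*P) = 1404 - 108*P - 9*P²)
j = 776 (j = -8 + (-4*(-7) + (0 + 2*0))² = -8 + (28 + (0 + 0))² = -8 + (28 + 0)² = -8 + 28² = -8 + 784 = 776)
(j + u(172)) + 22472 = (776 + (1404 - 108*172 - 9*172²)) + 22472 = (776 + (1404 - 18576 - 9*29584)) + 22472 = (776 + (1404 - 18576 - 266256)) + 22472 = (776 - 283428) + 22472 = -282652 + 22472 = -260180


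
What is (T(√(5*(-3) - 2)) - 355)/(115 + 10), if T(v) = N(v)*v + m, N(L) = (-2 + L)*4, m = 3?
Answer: -84/25 - 8*I*√17/125 ≈ -3.36 - 0.26388*I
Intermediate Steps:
N(L) = -8 + 4*L
T(v) = 3 + v*(-8 + 4*v) (T(v) = (-8 + 4*v)*v + 3 = v*(-8 + 4*v) + 3 = 3 + v*(-8 + 4*v))
(T(√(5*(-3) - 2)) - 355)/(115 + 10) = ((3 + 4*√(5*(-3) - 2)*(-2 + √(5*(-3) - 2))) - 355)/(115 + 10) = ((3 + 4*√(-15 - 2)*(-2 + √(-15 - 2))) - 355)/125 = ((3 + 4*√(-17)*(-2 + √(-17))) - 355)*(1/125) = ((3 + 4*(I*√17)*(-2 + I*√17)) - 355)*(1/125) = ((3 + 4*I*√17*(-2 + I*√17)) - 355)*(1/125) = (-352 + 4*I*√17*(-2 + I*√17))*(1/125) = -352/125 + 4*I*√17*(-2 + I*√17)/125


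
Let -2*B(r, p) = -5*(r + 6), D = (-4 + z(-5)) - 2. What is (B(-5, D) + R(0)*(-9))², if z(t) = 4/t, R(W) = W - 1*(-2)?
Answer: 961/4 ≈ 240.25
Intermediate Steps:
R(W) = 2 + W (R(W) = W + 2 = 2 + W)
D = -34/5 (D = (-4 + 4/(-5)) - 2 = (-4 + 4*(-⅕)) - 2 = (-4 - ⅘) - 2 = -24/5 - 2 = -34/5 ≈ -6.8000)
B(r, p) = 15 + 5*r/2 (B(r, p) = -(-5)*(r + 6)/2 = -(-5)*(6 + r)/2 = -(-30 - 5*r)/2 = 15 + 5*r/2)
(B(-5, D) + R(0)*(-9))² = ((15 + (5/2)*(-5)) + (2 + 0)*(-9))² = ((15 - 25/2) + 2*(-9))² = (5/2 - 18)² = (-31/2)² = 961/4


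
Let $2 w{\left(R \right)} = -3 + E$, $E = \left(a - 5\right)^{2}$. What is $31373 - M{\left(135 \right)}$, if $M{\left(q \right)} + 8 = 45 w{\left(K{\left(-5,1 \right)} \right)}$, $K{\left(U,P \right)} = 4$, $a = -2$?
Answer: $30346$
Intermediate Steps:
$E = 49$ ($E = \left(-2 - 5\right)^{2} = \left(-7\right)^{2} = 49$)
$w{\left(R \right)} = 23$ ($w{\left(R \right)} = \frac{-3 + 49}{2} = \frac{1}{2} \cdot 46 = 23$)
$M{\left(q \right)} = 1027$ ($M{\left(q \right)} = -8 + 45 \cdot 23 = -8 + 1035 = 1027$)
$31373 - M{\left(135 \right)} = 31373 - 1027 = 30346$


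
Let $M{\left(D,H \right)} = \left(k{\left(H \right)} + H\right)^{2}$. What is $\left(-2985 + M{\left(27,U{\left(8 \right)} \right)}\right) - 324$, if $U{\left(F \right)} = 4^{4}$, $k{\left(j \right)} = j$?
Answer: $258835$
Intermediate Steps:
$U{\left(F \right)} = 256$
$M{\left(D,H \right)} = 4 H^{2}$ ($M{\left(D,H \right)} = \left(H + H\right)^{2} = \left(2 H\right)^{2} = 4 H^{2}$)
$\left(-2985 + M{\left(27,U{\left(8 \right)} \right)}\right) - 324 = \left(-2985 + 4 \cdot 256^{2}\right) - 324 = \left(-2985 + 4 \cdot 65536\right) - 324 = \left(-2985 + 262144\right) - 324 = 259159 - 324 = 258835$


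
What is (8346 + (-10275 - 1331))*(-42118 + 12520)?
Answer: 96489480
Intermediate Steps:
(8346 + (-10275 - 1331))*(-42118 + 12520) = (8346 - 11606)*(-29598) = -3260*(-29598) = 96489480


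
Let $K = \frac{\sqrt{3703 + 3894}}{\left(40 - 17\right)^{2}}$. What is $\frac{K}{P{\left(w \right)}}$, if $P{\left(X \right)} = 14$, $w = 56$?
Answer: $\frac{\sqrt{7597}}{7406} \approx 0.011769$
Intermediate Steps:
$K = \frac{\sqrt{7597}}{529}$ ($K = \frac{\sqrt{7597}}{23^{2}} = \frac{\sqrt{7597}}{529} \approx 0.16477$)
$\frac{K}{P{\left(w \right)}} = \frac{\frac{1}{529} \sqrt{7597}}{14} = \frac{\sqrt{7597}}{529} \cdot \frac{1}{14} = \frac{\sqrt{7597}}{7406}$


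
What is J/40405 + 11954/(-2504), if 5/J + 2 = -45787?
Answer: -2211614974345/463266178068 ≈ -4.7740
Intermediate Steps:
J = -5/45789 (J = 5/(-2 - 45787) = 5/(-45789) = 5*(-1/45789) = -5/45789 ≈ -0.00010920)
J/40405 + 11954/(-2504) = -5/45789/40405 + 11954/(-2504) = -5/45789*1/40405 + 11954*(-1/2504) = -1/370020909 - 5977/1252 = -2211614974345/463266178068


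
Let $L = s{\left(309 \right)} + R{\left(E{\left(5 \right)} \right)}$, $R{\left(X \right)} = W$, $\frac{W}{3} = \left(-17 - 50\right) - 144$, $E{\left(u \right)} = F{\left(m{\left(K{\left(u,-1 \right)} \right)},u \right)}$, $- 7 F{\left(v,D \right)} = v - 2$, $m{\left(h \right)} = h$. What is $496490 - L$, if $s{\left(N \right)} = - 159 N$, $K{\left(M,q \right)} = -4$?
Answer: $546254$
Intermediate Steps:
$F{\left(v,D \right)} = \frac{2}{7} - \frac{v}{7}$ ($F{\left(v,D \right)} = - \frac{v - 2}{7} = - \frac{-2 + v}{7} = \frac{2}{7} - \frac{v}{7}$)
$E{\left(u \right)} = \frac{6}{7}$ ($E{\left(u \right)} = \frac{2}{7} - - \frac{4}{7} = \frac{2}{7} + \frac{4}{7} = \frac{6}{7}$)
$W = -633$ ($W = 3 \left(\left(-17 - 50\right) - 144\right) = 3 \left(-67 - 144\right) = 3 \left(-211\right) = -633$)
$R{\left(X \right)} = -633$
$L = -49764$ ($L = \left(-159\right) 309 - 633 = -49131 - 633 = -49764$)
$496490 - L = 496490 - -49764 = 496490 + 49764 = 546254$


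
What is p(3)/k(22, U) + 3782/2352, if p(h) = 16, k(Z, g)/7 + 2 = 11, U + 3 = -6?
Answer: 6569/3528 ≈ 1.8620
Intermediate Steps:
U = -9 (U = -3 - 6 = -9)
k(Z, g) = 63 (k(Z, g) = -14 + 7*11 = -14 + 77 = 63)
p(3)/k(22, U) + 3782/2352 = 16/63 + 3782/2352 = 16*(1/63) + 3782*(1/2352) = 16/63 + 1891/1176 = 6569/3528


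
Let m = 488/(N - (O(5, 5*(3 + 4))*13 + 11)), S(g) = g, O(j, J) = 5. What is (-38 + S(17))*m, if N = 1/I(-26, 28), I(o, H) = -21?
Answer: 215208/1597 ≈ 134.76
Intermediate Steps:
N = -1/21 (N = 1/(-21) = -1/21 ≈ -0.047619)
m = -10248/1597 (m = 488/(-1/21 - (5*13 + 11)) = 488/(-1/21 - (65 + 11)) = 488/(-1/21 - 1*76) = 488/(-1/21 - 76) = 488/(-1597/21) = 488*(-21/1597) = -10248/1597 ≈ -6.4170)
(-38 + S(17))*m = (-38 + 17)*(-10248/1597) = -21*(-10248/1597) = 215208/1597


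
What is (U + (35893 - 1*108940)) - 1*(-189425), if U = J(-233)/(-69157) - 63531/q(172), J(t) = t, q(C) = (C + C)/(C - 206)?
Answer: 1459008242827/11895004 ≈ 1.2266e+5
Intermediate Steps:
q(C) = 2*C/(-206 + C) (q(C) = (2*C)/(-206 + C) = 2*C/(-206 + C))
U = 74691467315/11895004 (U = -233/(-69157) - 63531/(2*172/(-206 + 172)) = -233*(-1/69157) - 63531/(2*172/(-34)) = 233/69157 - 63531/(2*172*(-1/34)) = 233/69157 - 63531/(-172/17) = 233/69157 - 63531*(-17/172) = 233/69157 + 1080027/172 = 74691467315/11895004 ≈ 6279.2)
(U + (35893 - 1*108940)) - 1*(-189425) = (74691467315/11895004 + (35893 - 1*108940)) - 1*(-189425) = (74691467315/11895004 + (35893 - 108940)) + 189425 = (74691467315/11895004 - 73047) + 189425 = -794202889873/11895004 + 189425 = 1459008242827/11895004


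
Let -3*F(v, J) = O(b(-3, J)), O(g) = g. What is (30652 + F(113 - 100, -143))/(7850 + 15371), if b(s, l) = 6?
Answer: 30650/23221 ≈ 1.3199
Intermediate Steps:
F(v, J) = -2 (F(v, J) = -⅓*6 = -2)
(30652 + F(113 - 100, -143))/(7850 + 15371) = (30652 - 2)/(7850 + 15371) = 30650/23221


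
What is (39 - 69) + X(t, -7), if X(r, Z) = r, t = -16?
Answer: -46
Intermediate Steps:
(39 - 69) + X(t, -7) = (39 - 69) - 16 = -30 - 16 = -46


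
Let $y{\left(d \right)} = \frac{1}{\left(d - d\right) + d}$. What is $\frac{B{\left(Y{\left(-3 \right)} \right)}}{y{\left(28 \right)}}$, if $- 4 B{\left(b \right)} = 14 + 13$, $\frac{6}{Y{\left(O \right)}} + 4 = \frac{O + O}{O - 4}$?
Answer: $-189$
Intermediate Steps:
$Y{\left(O \right)} = \frac{6}{-4 + \frac{2 O}{-4 + O}}$ ($Y{\left(O \right)} = \frac{6}{-4 + \frac{O + O}{O - 4}} = \frac{6}{-4 + \frac{2 O}{-4 + O}}$)
$y{\left(d \right)} = \frac{1}{d}$ ($y{\left(d \right)} = \frac{1}{0 + d} = \frac{1}{d}$)
$B{\left(b \right)} = - \frac{27}{4}$ ($B{\left(b \right)} = - \frac{14 + 13}{4} = \left(- \frac{1}{4}\right) 27 = - \frac{27}{4}$)
$\frac{B{\left(Y{\left(-3 \right)} \right)}}{y{\left(28 \right)}} = - \frac{27}{4 \cdot \frac{1}{28}} = - \frac{27 \frac{1}{\frac{1}{28}}}{4} = \left(- \frac{27}{4}\right) 28 = -189$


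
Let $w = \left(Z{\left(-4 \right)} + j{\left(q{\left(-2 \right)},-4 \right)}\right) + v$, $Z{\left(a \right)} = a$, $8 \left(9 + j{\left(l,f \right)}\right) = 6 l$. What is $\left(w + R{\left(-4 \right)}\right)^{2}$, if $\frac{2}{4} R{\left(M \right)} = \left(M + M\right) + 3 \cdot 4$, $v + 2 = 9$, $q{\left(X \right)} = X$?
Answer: $\frac{1}{4} \approx 0.25$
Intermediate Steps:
$j{\left(l,f \right)} = -9 + \frac{3 l}{4}$ ($j{\left(l,f \right)} = -9 + \frac{6 l}{8} = -9 + \frac{3 l}{4}$)
$v = 7$ ($v = -2 + 9 = 7$)
$R{\left(M \right)} = 24 + 4 M$ ($R{\left(M \right)} = 2 \left(\left(M + M\right) + 3 \cdot 4\right) = 2 \left(2 M + 12\right) = 2 \left(12 + 2 M\right) = 24 + 4 M$)
$w = - \frac{15}{2}$ ($w = \left(-4 + \left(-9 + \frac{3}{4} \left(-2\right)\right)\right) + 7 = \left(-4 - \frac{21}{2}\right) + 7 = - \frac{29}{2} + 7 = - \frac{15}{2} \approx -7.5$)
$\left(w + R{\left(-4 \right)}\right)^{2} = \left(- \frac{15}{2} + \left(24 + 4 \left(-4\right)\right)\right)^{2} = \left(- \frac{15}{2} + \left(24 - 16\right)\right)^{2} = \left(- \frac{15}{2} + 8\right)^{2} = \left(\frac{1}{2}\right)^{2} = \frac{1}{4}$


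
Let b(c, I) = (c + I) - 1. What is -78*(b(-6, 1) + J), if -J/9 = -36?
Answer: -24804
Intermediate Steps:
J = 324 (J = -9*(-36) = 324)
b(c, I) = -1 + I + c (b(c, I) = (I + c) - 1 = -1 + I + c)
-78*(b(-6, 1) + J) = -78*((-1 + 1 - 6) + 324) = -78*(-6 + 324) = -78*318 = -24804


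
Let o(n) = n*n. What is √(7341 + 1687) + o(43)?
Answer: 1849 + 2*√2257 ≈ 1944.0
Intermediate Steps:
o(n) = n²
√(7341 + 1687) + o(43) = √(7341 + 1687) + 43² = √9028 + 1849 = 2*√2257 + 1849 = 1849 + 2*√2257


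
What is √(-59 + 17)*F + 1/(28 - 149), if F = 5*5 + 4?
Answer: -1/121 + 29*I*√42 ≈ -0.0082645 + 187.94*I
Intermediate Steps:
F = 29 (F = 25 + 4 = 29)
√(-59 + 17)*F + 1/(28 - 149) = √(-59 + 17)*29 + 1/(28 - 149) = √(-42)*29 + 1/(-121) = (I*√42)*29 - 1/121 = 29*I*√42 - 1/121 = -1/121 + 29*I*√42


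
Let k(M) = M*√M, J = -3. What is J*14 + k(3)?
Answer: -42 + 3*√3 ≈ -36.804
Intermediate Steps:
k(M) = M^(3/2)
J*14 + k(3) = -3*14 + 3^(3/2) = -42 + 3*√3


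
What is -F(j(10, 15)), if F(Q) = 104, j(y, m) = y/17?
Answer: -104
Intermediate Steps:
j(y, m) = y/17 (j(y, m) = y*(1/17) = y/17)
-F(j(10, 15)) = -1*104 = -104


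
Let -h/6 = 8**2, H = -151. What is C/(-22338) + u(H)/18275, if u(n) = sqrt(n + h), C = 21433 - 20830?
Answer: -67/2482 + I*sqrt(535)/18275 ≈ -0.026994 + 0.0012657*I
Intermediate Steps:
h = -384 (h = -6*8**2 = -6*64 = -384)
C = 603
u(n) = sqrt(-384 + n) (u(n) = sqrt(n - 384) = sqrt(-384 + n))
C/(-22338) + u(H)/18275 = 603/(-22338) + sqrt(-384 - 151)/18275 = 603*(-1/22338) + sqrt(-535)*(1/18275) = -67/2482 + (I*sqrt(535))*(1/18275) = -67/2482 + I*sqrt(535)/18275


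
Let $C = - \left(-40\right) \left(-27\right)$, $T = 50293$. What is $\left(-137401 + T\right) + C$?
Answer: $-88188$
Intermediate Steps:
$C = -1080$ ($C = \left(-1\right) 1080 = -1080$)
$\left(-137401 + T\right) + C = \left(-137401 + 50293\right) - 1080 = -87108 - 1080 = -88188$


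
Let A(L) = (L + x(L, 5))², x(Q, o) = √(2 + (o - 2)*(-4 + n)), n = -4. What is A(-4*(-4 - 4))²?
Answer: 913892 + 128256*I*√22 ≈ 9.1389e+5 + 6.0157e+5*I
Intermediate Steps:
x(Q, o) = √(18 - 8*o) (x(Q, o) = √(2 + (o - 2)*(-4 - 4)) = √(2 + (-2 + o)*(-8)) = √(2 + (16 - 8*o)) = √(18 - 8*o))
A(L) = (L + I*√22)² (A(L) = (L + √(18 - 8*5))² = (L + √(18 - 40))² = (L + √(-22))² = (L + I*√22)²)
A(-4*(-4 - 4))² = ((-4*(-4 - 4) + I*√22)²)² = ((-4*(-8) + I*√22)²)² = ((32 + I*√22)²)² = (32 + I*√22)⁴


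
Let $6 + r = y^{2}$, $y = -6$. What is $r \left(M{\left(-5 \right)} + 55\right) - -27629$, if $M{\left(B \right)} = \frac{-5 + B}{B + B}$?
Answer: $29309$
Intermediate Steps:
$M{\left(B \right)} = \frac{-5 + B}{2 B}$
$r = 30$ ($r = -6 + \left(-6\right)^{2} = -6 + 36 = 30$)
$r \left(M{\left(-5 \right)} + 55\right) - -27629 = 30 \left(\frac{-5 - 5}{2 \left(-5\right)} + 55\right) - -27629 = 30 \left(\frac{1}{2} \left(- \frac{1}{5}\right) \left(-10\right) + 55\right) + 27629 = 30 \left(1 + 55\right) + 27629 = 30 \cdot 56 + 27629 = 1680 + 27629 = 29309$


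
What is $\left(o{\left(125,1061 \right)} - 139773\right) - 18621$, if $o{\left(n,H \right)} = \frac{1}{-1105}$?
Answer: $- \frac{175025371}{1105} \approx -1.5839 \cdot 10^{5}$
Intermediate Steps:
$o{\left(n,H \right)} = - \frac{1}{1105}$
$\left(o{\left(125,1061 \right)} - 139773\right) - 18621 = \left(- \frac{1}{1105} - 139773\right) - 18621 = - \frac{154449166}{1105} - 18621 = - \frac{175025371}{1105}$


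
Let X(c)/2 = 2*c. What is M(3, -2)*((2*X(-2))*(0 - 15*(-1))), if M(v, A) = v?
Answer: -720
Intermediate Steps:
X(c) = 4*c (X(c) = 2*(2*c) = 4*c)
M(3, -2)*((2*X(-2))*(0 - 15*(-1))) = 3*((2*(4*(-2)))*(0 - 15*(-1))) = 3*((2*(-8))*(0 - 5*(-3))) = 3*(-16*(0 + 15)) = 3*(-16*15) = 3*(-240) = -720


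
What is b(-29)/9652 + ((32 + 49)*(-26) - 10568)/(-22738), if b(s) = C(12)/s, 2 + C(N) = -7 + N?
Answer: 1773742889/3182274052 ≈ 0.55738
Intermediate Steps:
C(N) = -9 + N (C(N) = -2 + (-7 + N) = -9 + N)
b(s) = 3/s (b(s) = (-9 + 12)/s = 3/s)
b(-29)/9652 + ((32 + 49)*(-26) - 10568)/(-22738) = (3/(-29))/9652 + ((32 + 49)*(-26) - 10568)/(-22738) = (3*(-1/29))*(1/9652) + (81*(-26) - 10568)*(-1/22738) = -3/29*1/9652 + (-2106 - 10568)*(-1/22738) = -3/279908 - 12674*(-1/22738) = -3/279908 + 6337/11369 = 1773742889/3182274052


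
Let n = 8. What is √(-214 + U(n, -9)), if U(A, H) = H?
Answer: I*√223 ≈ 14.933*I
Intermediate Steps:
√(-214 + U(n, -9)) = √(-214 - 9) = √(-223) = I*√223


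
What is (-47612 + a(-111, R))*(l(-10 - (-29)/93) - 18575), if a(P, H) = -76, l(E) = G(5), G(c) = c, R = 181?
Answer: 885566160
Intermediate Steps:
l(E) = 5
(-47612 + a(-111, R))*(l(-10 - (-29)/93) - 18575) = (-47612 - 76)*(5 - 18575) = -47688*(-18570) = 885566160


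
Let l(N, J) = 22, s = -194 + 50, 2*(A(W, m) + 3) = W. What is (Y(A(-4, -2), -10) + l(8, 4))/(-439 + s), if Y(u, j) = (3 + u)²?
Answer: -26/583 ≈ -0.044597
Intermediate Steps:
A(W, m) = -3 + W/2
s = -144
(Y(A(-4, -2), -10) + l(8, 4))/(-439 + s) = ((3 + (-3 + (½)*(-4)))² + 22)/(-439 - 144) = ((3 + (-3 - 2))² + 22)/(-583) = ((3 - 5)² + 22)*(-1/583) = ((-2)² + 22)*(-1/583) = (4 + 22)*(-1/583) = 26*(-1/583) = -26/583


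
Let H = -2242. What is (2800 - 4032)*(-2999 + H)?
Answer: 6456912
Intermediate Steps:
(2800 - 4032)*(-2999 + H) = (2800 - 4032)*(-2999 - 2242) = -1232*(-5241) = 6456912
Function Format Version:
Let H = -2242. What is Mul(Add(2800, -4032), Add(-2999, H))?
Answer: 6456912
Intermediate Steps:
Mul(Add(2800, -4032), Add(-2999, H)) = Mul(Add(2800, -4032), Add(-2999, -2242)) = Mul(-1232, -5241) = 6456912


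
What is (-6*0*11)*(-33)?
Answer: 0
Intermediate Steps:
(-6*0*11)*(-33) = (0*11)*(-33) = 0*(-33) = 0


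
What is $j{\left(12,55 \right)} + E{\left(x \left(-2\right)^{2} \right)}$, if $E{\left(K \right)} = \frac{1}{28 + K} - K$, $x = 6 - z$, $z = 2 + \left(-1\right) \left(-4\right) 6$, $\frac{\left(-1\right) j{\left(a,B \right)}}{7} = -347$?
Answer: $\frac{130467}{52} \approx 2509.0$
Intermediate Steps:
$j{\left(a,B \right)} = 2429$ ($j{\left(a,B \right)} = \left(-7\right) \left(-347\right) = 2429$)
$z = 26$ ($z = 2 + 4 \cdot 6 = 2 + 24 = 26$)
$x = -20$ ($x = 6 - 26 = -20$)
$j{\left(12,55 \right)} + E{\left(x \left(-2\right)^{2} \right)} = 2429 + \frac{1 - \left(- 20 \left(-2\right)^{2}\right)^{2} - 28 \left(- 20 \left(-2\right)^{2}\right)}{28 - 20 \left(-2\right)^{2}} = 2429 + \frac{1 - \left(\left(-20\right) 4\right)^{2} - 28 \left(\left(-20\right) 4\right)}{28 - 80} = 2429 + \frac{1 - \left(-80\right)^{2} - -2240}{28 - 80} = 2429 + \frac{1 - 6400 + 2240}{-52} = 2429 - \frac{1 - 6400 + 2240}{52} = 2429 - - \frac{4159}{52} = 2429 + \frac{4159}{52} = \frac{130467}{52}$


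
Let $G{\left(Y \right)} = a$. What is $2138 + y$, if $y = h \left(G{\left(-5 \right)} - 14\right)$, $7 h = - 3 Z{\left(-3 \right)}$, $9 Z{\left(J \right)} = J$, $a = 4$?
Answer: $\frac{14956}{7} \approx 2136.6$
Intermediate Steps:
$G{\left(Y \right)} = 4$
$Z{\left(J \right)} = \frac{J}{9}$
$h = \frac{1}{7}$ ($h = \frac{\left(-3\right) \frac{1}{9} \left(-3\right)}{7} = \frac{\left(-3\right) \left(- \frac{1}{3}\right)}{7} = \frac{1}{7} \cdot 1 = \frac{1}{7} \approx 0.14286$)
$y = - \frac{10}{7}$ ($y = \frac{4 - 14}{7} = \frac{1}{7} \left(-10\right) = - \frac{10}{7} \approx -1.4286$)
$2138 + y = 2138 - \frac{10}{7} = \frac{14956}{7}$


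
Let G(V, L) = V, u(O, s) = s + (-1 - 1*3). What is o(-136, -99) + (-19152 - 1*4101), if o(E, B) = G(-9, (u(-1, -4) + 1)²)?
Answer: -23262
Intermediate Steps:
u(O, s) = -4 + s (u(O, s) = s + (-1 - 3) = s - 4 = -4 + s)
o(E, B) = -9
o(-136, -99) + (-19152 - 1*4101) = -9 + (-19152 - 1*4101) = -9 + (-19152 - 4101) = -9 - 23253 = -23262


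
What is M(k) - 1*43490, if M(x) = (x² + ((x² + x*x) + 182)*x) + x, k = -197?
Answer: -15331478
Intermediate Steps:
M(x) = x + x² + x*(182 + 2*x²) (M(x) = (x² + ((x² + x²) + 182)*x) + x = (x² + (2*x² + 182)*x) + x = (x² + (182 + 2*x²)*x) + x = (x² + x*(182 + 2*x²)) + x = x + x² + x*(182 + 2*x²))
M(k) - 1*43490 = -197*(183 - 197 + 2*(-197)²) - 1*43490 = -197*(183 - 197 + 2*38809) - 43490 = -197*(183 - 197 + 77618) - 43490 = -197*77604 - 43490 = -15287988 - 43490 = -15331478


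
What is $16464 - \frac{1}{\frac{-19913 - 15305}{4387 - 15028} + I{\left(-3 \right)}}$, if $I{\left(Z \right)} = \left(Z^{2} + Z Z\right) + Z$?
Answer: $\frac{3207719871}{194833} \approx 16464.0$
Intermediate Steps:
$I{\left(Z \right)} = Z + 2 Z^{2}$ ($I{\left(Z \right)} = \left(Z^{2} + Z^{2}\right) + Z = 2 Z^{2} + Z = Z + 2 Z^{2}$)
$16464 - \frac{1}{\frac{-19913 - 15305}{4387 - 15028} + I{\left(-3 \right)}} = 16464 - \frac{1}{\frac{-19913 - 15305}{4387 - 15028} - 3 \left(1 + 2 \left(-3\right)\right)} = 16464 - \frac{1}{- \frac{35218}{-10641} - 3 \left(1 - 6\right)} = 16464 - \frac{1}{\left(-35218\right) \left(- \frac{1}{10641}\right) - -15} = 16464 - \frac{1}{\frac{35218}{10641} + 15} = 16464 - \frac{1}{\frac{194833}{10641}} = 16464 - \frac{10641}{194833} = \frac{3207719871}{194833}$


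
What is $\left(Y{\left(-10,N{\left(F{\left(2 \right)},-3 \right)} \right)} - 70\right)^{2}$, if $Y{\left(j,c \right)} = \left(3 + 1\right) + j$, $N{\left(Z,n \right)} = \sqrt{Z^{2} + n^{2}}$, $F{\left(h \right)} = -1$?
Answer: $5776$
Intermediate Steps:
$Y{\left(j,c \right)} = 4 + j$
$\left(Y{\left(-10,N{\left(F{\left(2 \right)},-3 \right)} \right)} - 70\right)^{2} = \left(\left(4 - 10\right) - 70\right)^{2} = \left(-6 - 70\right)^{2} = \left(-76\right)^{2} = 5776$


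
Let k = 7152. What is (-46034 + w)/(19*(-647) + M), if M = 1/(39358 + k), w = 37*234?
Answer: 1738357760/571747429 ≈ 3.0404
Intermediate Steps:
w = 8658
M = 1/46510 (M = 1/(39358 + 7152) = 1/46510 ≈ 2.1501e-5)
(-46034 + w)/(19*(-647) + M) = (-46034 + 8658)/(19*(-647) + 1/46510) = -37376/(-12293 + 1/46510) = -37376/(-571747429/46510) = -37376*(-46510/571747429) = 1738357760/571747429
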